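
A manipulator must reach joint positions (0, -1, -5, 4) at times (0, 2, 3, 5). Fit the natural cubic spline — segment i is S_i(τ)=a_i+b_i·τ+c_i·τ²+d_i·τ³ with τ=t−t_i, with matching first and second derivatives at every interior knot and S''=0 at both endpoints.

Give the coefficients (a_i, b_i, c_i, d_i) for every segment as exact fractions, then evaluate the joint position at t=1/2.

Δ: Δ0=-1/2, Δ1=-4, Δ2=9/2
row 1: diag=6, rhs=-21; c'=1/6, d'=-7/2
row 2: denom=6−1·1/6=35/6; d'=(51−1·-7/2)/(35/6)=327/35
back: M2=327/35
back: M1=-7/2−1/6·327/35=-177/35
M: M0=0, M1=-177/35, M2=327/35, M3=0
seg 0: a=0, c=M0/2=0, d=(M1−M0)/(6·2)=-59/140, b=Δ0−h0·(2M0+M1)/6=83/70
seg 1: a=-1, c=M1/2=-177/70, d=(M2−M1)/(6·1)=12/5, b=Δ1−h1·(2M1+M2)/6=-271/70
seg 2: a=-5, c=M2/2=327/70, d=(M3−M2)/(6·2)=-109/140, b=Δ2−h2·(2M2+M3)/6=-121/70
t_q=1/2 → seg 0, τ=1/2; S=0+83/70·τ+0·τ²+-59/140·τ³=121/224

  seg 0: a=0 b=83/70 c=0 d=-59/140
  seg 1: a=-1 b=-271/70 c=-177/70 d=12/5
  seg 2: a=-5 b=-121/70 c=327/70 d=-109/140
S(1/2) = 121/224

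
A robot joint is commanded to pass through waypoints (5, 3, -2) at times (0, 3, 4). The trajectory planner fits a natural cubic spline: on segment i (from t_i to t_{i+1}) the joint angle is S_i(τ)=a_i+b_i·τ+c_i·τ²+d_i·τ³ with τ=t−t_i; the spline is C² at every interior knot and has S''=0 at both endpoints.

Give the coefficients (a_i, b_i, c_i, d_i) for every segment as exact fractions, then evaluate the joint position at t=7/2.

Δ: Δ0=-2/3, Δ1=-5
row 1: diag=8, rhs=-26; c'=1/8, d'=-13/4
back: M1=-13/4
M: M0=0, M1=-13/4, M2=0
seg 0: a=5, c=M0/2=0, d=(M1−M0)/(6·3)=-13/72, b=Δ0−h0·(2M0+M1)/6=23/24
seg 1: a=3, c=M1/2=-13/8, d=(M2−M1)/(6·1)=13/24, b=Δ1−h1·(2M1+M2)/6=-47/12
t_q=7/2 → seg 1, τ=1/2; S=3+-47/12·τ+-13/8·τ²+13/24·τ³=45/64

  seg 0: a=5 b=23/24 c=0 d=-13/72
  seg 1: a=3 b=-47/12 c=-13/8 d=13/24
S(7/2) = 45/64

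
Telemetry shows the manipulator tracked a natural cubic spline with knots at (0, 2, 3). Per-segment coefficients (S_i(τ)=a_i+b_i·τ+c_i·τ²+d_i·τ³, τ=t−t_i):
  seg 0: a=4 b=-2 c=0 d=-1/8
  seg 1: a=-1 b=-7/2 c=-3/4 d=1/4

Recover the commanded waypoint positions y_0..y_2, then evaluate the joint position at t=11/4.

y_0 = S_0(0) = a_0 = 4
y_1 = S_1(0) = a_1 = -1
y_2 = S_1(1) = -5
t_q=11/4 is in segment 1 (τ=3/4); S_1(τ)=-1009/256

y_0=4 y_1=-1 y_2=-5
S(11/4) = -1009/256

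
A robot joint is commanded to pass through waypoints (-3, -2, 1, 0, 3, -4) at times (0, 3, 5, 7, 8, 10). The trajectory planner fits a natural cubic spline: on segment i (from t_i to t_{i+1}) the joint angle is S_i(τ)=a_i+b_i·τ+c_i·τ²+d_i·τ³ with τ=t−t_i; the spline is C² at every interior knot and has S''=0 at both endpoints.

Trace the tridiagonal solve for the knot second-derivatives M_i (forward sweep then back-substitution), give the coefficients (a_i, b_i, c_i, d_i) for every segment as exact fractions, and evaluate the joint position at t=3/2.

  seg 0: a=-3 b=-1259/3630 c=0 d=823/10890
  seg 1: a=-2 b=3074/1815 c=823/1210 d=-5641/14520
  seg 2: a=1 b=-899/3630 c=-799/484 d=11069/14520
  seg 3: a=0 b=379/165 c=3537/1210 d=-8059/3630
  seg 4: a=3 b=5383/3630 c=-2261/605 d=2261/3630
S(3/2) = -31607/9680

Δ: Δ0=1/3, Δ1=3/2, Δ2=-1/2, Δ3=3, Δ4=-7/2
row 1: diag=10, rhs=7; c'=1/5, d'=7/10
row 2: denom=8−2·1/5=38/5; d'=(-12−2·7/10)/(38/5)=-67/38
row 3: denom=6−2·5/19=104/19; d'=(21−2·-67/38)/(104/19)=233/52
row 4: denom=6−1·19/104=605/104; d'=(-39−1·233/52)/(605/104)=-4522/605
back: M4=-4522/605
back: M3=233/52−19/104·-4522/605=3537/605
back: M2=-67/38−5/19·3537/605=-799/242
back: M1=7/10−1/5·-799/242=823/605
M: M0=0, M1=823/605, M2=-799/242, M3=3537/605, M4=-4522/605, M5=0
seg 0: a=-3, c=M0/2=0, d=(M1−M0)/(6·3)=823/10890, b=Δ0−h0·(2M0+M1)/6=-1259/3630
seg 1: a=-2, c=M1/2=823/1210, d=(M2−M1)/(6·2)=-5641/14520, b=Δ1−h1·(2M1+M2)/6=3074/1815
seg 2: a=1, c=M2/2=-799/484, d=(M3−M2)/(6·2)=11069/14520, b=Δ2−h2·(2M2+M3)/6=-899/3630
seg 3: a=0, c=M3/2=3537/1210, d=(M4−M3)/(6·1)=-8059/3630, b=Δ3−h3·(2M3+M4)/6=379/165
seg 4: a=3, c=M4/2=-2261/605, d=(M5−M4)/(6·2)=2261/3630, b=Δ4−h4·(2M4+M5)/6=5383/3630
t_q=3/2 → seg 0, τ=3/2; S=-3+-1259/3630·τ+0·τ²+823/10890·τ³=-31607/9680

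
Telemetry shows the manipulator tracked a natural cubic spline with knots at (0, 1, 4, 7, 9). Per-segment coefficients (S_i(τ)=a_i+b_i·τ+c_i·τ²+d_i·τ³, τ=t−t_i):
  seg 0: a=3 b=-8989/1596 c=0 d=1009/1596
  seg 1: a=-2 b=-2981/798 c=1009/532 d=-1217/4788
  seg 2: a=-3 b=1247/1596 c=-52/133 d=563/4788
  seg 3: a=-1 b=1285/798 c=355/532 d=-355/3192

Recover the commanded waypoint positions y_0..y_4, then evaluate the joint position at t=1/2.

y_0 = S_0(0) = a_0 = 3
y_1 = S_1(0) = a_1 = -2
y_2 = S_2(0) = a_2 = -3
y_3 = S_3(0) = a_3 = -1
y_4 = S_3(2) = 4
t_q=1/2 is in segment 0 (τ=1/2); S_0(τ)=1119/4256

y_0=3 y_1=-2 y_2=-3 y_3=-1 y_4=4
S(1/2) = 1119/4256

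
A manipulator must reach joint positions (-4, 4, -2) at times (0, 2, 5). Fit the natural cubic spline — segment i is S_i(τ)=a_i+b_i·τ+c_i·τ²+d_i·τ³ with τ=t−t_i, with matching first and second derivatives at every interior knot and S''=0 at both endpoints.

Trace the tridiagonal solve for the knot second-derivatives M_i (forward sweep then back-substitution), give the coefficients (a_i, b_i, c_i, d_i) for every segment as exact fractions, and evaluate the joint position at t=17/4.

  seg 0: a=-4 b=26/5 c=0 d=-3/10
  seg 1: a=4 b=8/5 c=-9/5 d=1/5
S(17/4) = 49/64

Δ: Δ0=4, Δ1=-2
row 1: diag=10, rhs=-36; c'=3/10, d'=-18/5
back: M1=-18/5
M: M0=0, M1=-18/5, M2=0
seg 0: a=-4, c=M0/2=0, d=(M1−M0)/(6·2)=-3/10, b=Δ0−h0·(2M0+M1)/6=26/5
seg 1: a=4, c=M1/2=-9/5, d=(M2−M1)/(6·3)=1/5, b=Δ1−h1·(2M1+M2)/6=8/5
t_q=17/4 → seg 1, τ=9/4; S=4+8/5·τ+-9/5·τ²+1/5·τ³=49/64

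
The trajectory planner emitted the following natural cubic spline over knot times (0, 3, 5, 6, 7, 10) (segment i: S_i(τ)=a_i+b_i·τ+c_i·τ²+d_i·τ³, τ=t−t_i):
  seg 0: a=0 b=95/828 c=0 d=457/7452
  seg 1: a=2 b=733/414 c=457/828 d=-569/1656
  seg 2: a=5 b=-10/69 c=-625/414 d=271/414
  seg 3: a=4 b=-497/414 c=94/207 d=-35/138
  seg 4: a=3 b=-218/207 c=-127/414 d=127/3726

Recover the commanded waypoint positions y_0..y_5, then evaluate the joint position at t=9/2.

y_0=0 y_1=2 y_2=5 y_3=4 y_4=3 y_5=-2
S(9/2) = 20923/4416

y_0 = S_0(0) = a_0 = 0
y_1 = S_1(0) = a_1 = 2
y_2 = S_2(0) = a_2 = 5
y_3 = S_3(0) = a_3 = 4
y_4 = S_4(0) = a_4 = 3
y_5 = S_4(3) = -2
t_q=9/2 is in segment 1 (τ=3/2); S_1(τ)=20923/4416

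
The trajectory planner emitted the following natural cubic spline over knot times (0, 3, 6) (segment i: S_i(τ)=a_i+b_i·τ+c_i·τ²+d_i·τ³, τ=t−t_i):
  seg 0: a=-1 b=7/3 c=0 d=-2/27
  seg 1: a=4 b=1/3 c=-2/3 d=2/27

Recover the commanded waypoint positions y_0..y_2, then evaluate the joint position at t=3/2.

y_0 = S_0(0) = a_0 = -1
y_1 = S_1(0) = a_1 = 4
y_2 = S_1(3) = 1
t_q=3/2 is in segment 0 (τ=3/2); S_0(τ)=9/4

y_0=-1 y_1=4 y_2=1
S(3/2) = 9/4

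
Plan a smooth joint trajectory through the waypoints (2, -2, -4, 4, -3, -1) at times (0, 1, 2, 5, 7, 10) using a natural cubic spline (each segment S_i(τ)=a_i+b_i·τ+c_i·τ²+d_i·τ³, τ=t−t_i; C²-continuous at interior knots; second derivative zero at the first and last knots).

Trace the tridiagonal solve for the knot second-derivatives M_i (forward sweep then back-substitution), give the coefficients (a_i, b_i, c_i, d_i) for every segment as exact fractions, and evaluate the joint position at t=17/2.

  seg 0: a=2 b=-5581/1308 c=0 d=349/1308
  seg 1: a=-2 b=-2267/654 c=349/436 d=871/1308
  seg 2: a=-4 b=173/1308 c=305/109 d=-2555/3924
  seg 3: a=4 b=-431/654 c=-1335/436 d=2147/2616
  seg 4: a=-3 b=-1000/327 c=203/109 d=-203/981
S(17/2) = -3571/872

Δ: Δ0=-4, Δ1=-2, Δ2=8/3, Δ3=-7/2, Δ4=2/3
row 1: diag=4, rhs=12; c'=1/4, d'=3
row 2: denom=8−1·1/4=31/4; d'=(28−1·3)/(31/4)=100/31
row 3: denom=10−3·12/31=274/31; d'=(-37−3·100/31)/(274/31)=-1447/274
row 4: denom=10−2·31/137=1308/137; d'=(25−2·-1447/274)/(1308/137)=406/109
back: M4=406/109
back: M3=-1447/274−31/137·406/109=-1335/218
back: M2=100/31−12/31·-1335/218=610/109
back: M1=3−1/4·610/109=349/218
M: M0=0, M1=349/218, M2=610/109, M3=-1335/218, M4=406/109, M5=0
seg 0: a=2, c=M0/2=0, d=(M1−M0)/(6·1)=349/1308, b=Δ0−h0·(2M0+M1)/6=-5581/1308
seg 1: a=-2, c=M1/2=349/436, d=(M2−M1)/(6·1)=871/1308, b=Δ1−h1·(2M1+M2)/6=-2267/654
seg 2: a=-4, c=M2/2=305/109, d=(M3−M2)/(6·3)=-2555/3924, b=Δ2−h2·(2M2+M3)/6=173/1308
seg 3: a=4, c=M3/2=-1335/436, d=(M4−M3)/(6·2)=2147/2616, b=Δ3−h3·(2M3+M4)/6=-431/654
seg 4: a=-3, c=M4/2=203/109, d=(M5−M4)/(6·3)=-203/981, b=Δ4−h4·(2M4+M5)/6=-1000/327
t_q=17/2 → seg 4, τ=3/2; S=-3+-1000/327·τ+203/109·τ²+-203/981·τ³=-3571/872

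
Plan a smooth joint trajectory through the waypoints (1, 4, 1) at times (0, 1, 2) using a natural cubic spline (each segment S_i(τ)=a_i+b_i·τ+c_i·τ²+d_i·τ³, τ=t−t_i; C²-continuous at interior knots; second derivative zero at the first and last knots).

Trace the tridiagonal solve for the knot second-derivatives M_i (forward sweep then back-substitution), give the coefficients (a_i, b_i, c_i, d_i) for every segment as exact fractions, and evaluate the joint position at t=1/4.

Δ: Δ0=3, Δ1=-3
row 1: diag=4, rhs=-36; c'=1/4, d'=-9
back: M1=-9
M: M0=0, M1=-9, M2=0
seg 0: a=1, c=M0/2=0, d=(M1−M0)/(6·1)=-3/2, b=Δ0−h0·(2M0+M1)/6=9/2
seg 1: a=4, c=M1/2=-9/2, d=(M2−M1)/(6·1)=3/2, b=Δ1−h1·(2M1+M2)/6=0
t_q=1/4 → seg 0, τ=1/4; S=1+9/2·τ+0·τ²+-3/2·τ³=269/128

  seg 0: a=1 b=9/2 c=0 d=-3/2
  seg 1: a=4 b=0 c=-9/2 d=3/2
S(1/4) = 269/128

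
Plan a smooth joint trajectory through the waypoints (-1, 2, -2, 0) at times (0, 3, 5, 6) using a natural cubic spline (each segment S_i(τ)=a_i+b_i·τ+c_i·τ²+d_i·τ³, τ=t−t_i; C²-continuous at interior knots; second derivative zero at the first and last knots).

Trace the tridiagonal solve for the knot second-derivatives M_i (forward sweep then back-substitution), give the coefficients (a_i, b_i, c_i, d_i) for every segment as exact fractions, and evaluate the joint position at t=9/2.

  seg 0: a=-1 b=67/28 c=0 d=-13/84
  seg 1: a=2 b=-25/14 c=-39/28 d=9/14
  seg 2: a=-2 b=5/14 c=69/28 d=-23/28
S(9/2) = -23/14

Δ: Δ0=1, Δ1=-2, Δ2=2
row 1: diag=10, rhs=-18; c'=1/5, d'=-9/5
row 2: denom=6−2·1/5=28/5; d'=(24−2·-9/5)/(28/5)=69/14
back: M2=69/14
back: M1=-9/5−1/5·69/14=-39/14
M: M0=0, M1=-39/14, M2=69/14, M3=0
seg 0: a=-1, c=M0/2=0, d=(M1−M0)/(6·3)=-13/84, b=Δ0−h0·(2M0+M1)/6=67/28
seg 1: a=2, c=M1/2=-39/28, d=(M2−M1)/(6·2)=9/14, b=Δ1−h1·(2M1+M2)/6=-25/14
seg 2: a=-2, c=M2/2=69/28, d=(M3−M2)/(6·1)=-23/28, b=Δ2−h2·(2M2+M3)/6=5/14
t_q=9/2 → seg 1, τ=3/2; S=2+-25/14·τ+-39/28·τ²+9/14·τ³=-23/14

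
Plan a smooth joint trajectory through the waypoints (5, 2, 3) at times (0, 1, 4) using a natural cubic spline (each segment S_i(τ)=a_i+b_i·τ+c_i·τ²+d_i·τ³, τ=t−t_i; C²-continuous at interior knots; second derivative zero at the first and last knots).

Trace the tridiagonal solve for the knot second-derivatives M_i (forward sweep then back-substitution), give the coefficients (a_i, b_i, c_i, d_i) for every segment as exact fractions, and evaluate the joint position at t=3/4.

  seg 0: a=5 b=-41/12 c=0 d=5/12
  seg 1: a=2 b=-13/6 c=5/4 d=-5/36
S(3/4) = 669/256

Δ: Δ0=-3, Δ1=1/3
row 1: diag=8, rhs=20; c'=3/8, d'=5/2
back: M1=5/2
M: M0=0, M1=5/2, M2=0
seg 0: a=5, c=M0/2=0, d=(M1−M0)/(6·1)=5/12, b=Δ0−h0·(2M0+M1)/6=-41/12
seg 1: a=2, c=M1/2=5/4, d=(M2−M1)/(6·3)=-5/36, b=Δ1−h1·(2M1+M2)/6=-13/6
t_q=3/4 → seg 0, τ=3/4; S=5+-41/12·τ+0·τ²+5/12·τ³=669/256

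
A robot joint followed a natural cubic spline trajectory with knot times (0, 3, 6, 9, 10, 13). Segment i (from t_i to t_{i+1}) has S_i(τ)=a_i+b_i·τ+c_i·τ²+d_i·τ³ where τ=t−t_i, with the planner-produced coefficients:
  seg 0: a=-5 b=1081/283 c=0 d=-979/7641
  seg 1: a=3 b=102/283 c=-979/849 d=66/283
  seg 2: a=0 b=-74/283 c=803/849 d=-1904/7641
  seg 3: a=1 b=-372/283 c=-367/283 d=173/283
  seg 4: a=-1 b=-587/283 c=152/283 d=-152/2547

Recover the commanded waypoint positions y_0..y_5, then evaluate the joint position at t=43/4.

y_0=-5 y_1=3 y_2=0 y_3=1 y_4=-1 y_5=-4
S(43/4) = -5159/2264

y_0 = S_0(0) = a_0 = -5
y_1 = S_1(0) = a_1 = 3
y_2 = S_2(0) = a_2 = 0
y_3 = S_3(0) = a_3 = 1
y_4 = S_4(0) = a_4 = -1
y_5 = S_4(3) = -4
t_q=43/4 is in segment 4 (τ=3/4); S_4(τ)=-5159/2264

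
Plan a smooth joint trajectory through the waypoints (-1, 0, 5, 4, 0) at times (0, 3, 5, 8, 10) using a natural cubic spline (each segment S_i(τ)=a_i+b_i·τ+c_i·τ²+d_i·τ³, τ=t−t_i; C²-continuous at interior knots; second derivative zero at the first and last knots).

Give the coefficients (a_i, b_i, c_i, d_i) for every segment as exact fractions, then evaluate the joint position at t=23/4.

Δ: Δ0=1/3, Δ1=5/2, Δ2=-1/3, Δ3=-2
row 1: diag=10, rhs=13; c'=1/5, d'=13/10
row 2: denom=10−2·1/5=48/5; d'=(-17−2·13/10)/(48/5)=-49/24
row 3: denom=10−3·5/16=145/16; d'=(-10−3·-49/24)/(145/16)=-62/145
back: M3=-62/145
back: M2=-49/24−5/16·-62/145=-166/87
back: M1=13/10−1/5·-166/87=1463/870
M: M0=0, M1=1463/870, M2=-166/87, M3=-62/145, M4=0
seg 0: a=-1, c=M0/2=0, d=(M1−M0)/(6·3)=1463/15660, b=Δ0−h0·(2M0+M1)/6=-883/1740
seg 1: a=0, c=M1/2=1463/1740, d=(M2−M1)/(6·2)=-347/1160, b=Δ1−h1·(2M1+M2)/6=1753/870
seg 2: a=5, c=M2/2=-83/87, d=(M3−M2)/(6·3)=322/3915, b=Δ2−h2·(2M2+M3)/6=778/435
seg 3: a=4, c=M3/2=-31/145, d=(M4−M3)/(6·2)=31/870, b=Δ3−h3·(2M3+M4)/6=-746/435
t_q=23/4 → seg 2, τ=3/4; S=5+778/435·τ+-83/87·τ²+322/3915·τ³=5419/928

  seg 0: a=-1 b=-883/1740 c=0 d=1463/15660
  seg 1: a=0 b=1753/870 c=1463/1740 d=-347/1160
  seg 2: a=5 b=778/435 c=-83/87 d=322/3915
  seg 3: a=4 b=-746/435 c=-31/145 d=31/870
S(23/4) = 5419/928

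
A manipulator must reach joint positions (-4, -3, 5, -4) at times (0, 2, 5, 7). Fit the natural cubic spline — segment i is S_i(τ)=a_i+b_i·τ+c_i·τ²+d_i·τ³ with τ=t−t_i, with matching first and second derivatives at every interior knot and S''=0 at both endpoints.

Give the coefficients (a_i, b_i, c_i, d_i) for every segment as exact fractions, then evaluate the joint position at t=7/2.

Δ: Δ0=1/2, Δ1=8/3, Δ2=-9/2
row 1: diag=10, rhs=13; c'=3/10, d'=13/10
row 2: denom=10−3·3/10=91/10; d'=(-43−3·13/10)/(91/10)=-67/13
back: M2=-67/13
back: M1=13/10−3/10·-67/13=37/13
M: M0=0, M1=37/13, M2=-67/13, M3=0
seg 0: a=-4, c=M0/2=0, d=(M1−M0)/(6·2)=37/156, b=Δ0−h0·(2M0+M1)/6=-35/78
seg 1: a=-3, c=M1/2=37/26, d=(M2−M1)/(6·3)=-4/9, b=Δ1−h1·(2M1+M2)/6=187/78
seg 2: a=5, c=M2/2=-67/26, d=(M3−M2)/(6·2)=67/156, b=Δ2−h2·(2M2+M3)/6=-83/78
t_q=7/2 → seg 1, τ=3/2; S=-3+187/78·τ+37/26·τ²+-4/9·τ³=239/104

  seg 0: a=-4 b=-35/78 c=0 d=37/156
  seg 1: a=-3 b=187/78 c=37/26 d=-4/9
  seg 2: a=5 b=-83/78 c=-67/26 d=67/156
S(7/2) = 239/104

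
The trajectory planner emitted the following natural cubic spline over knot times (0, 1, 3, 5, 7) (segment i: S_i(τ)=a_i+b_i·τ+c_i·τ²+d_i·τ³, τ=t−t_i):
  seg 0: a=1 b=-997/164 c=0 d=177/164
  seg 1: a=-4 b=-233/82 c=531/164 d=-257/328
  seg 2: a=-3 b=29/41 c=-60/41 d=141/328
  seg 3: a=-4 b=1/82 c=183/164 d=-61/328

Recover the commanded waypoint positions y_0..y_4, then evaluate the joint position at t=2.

y_0=1 y_1=-4 y_2=-3 y_3=-4 y_4=-1
S(2) = -1439/328

y_0 = S_0(0) = a_0 = 1
y_1 = S_1(0) = a_1 = -4
y_2 = S_2(0) = a_2 = -3
y_3 = S_3(0) = a_3 = -4
y_4 = S_3(2) = -1
t_q=2 is in segment 1 (τ=1); S_1(τ)=-1439/328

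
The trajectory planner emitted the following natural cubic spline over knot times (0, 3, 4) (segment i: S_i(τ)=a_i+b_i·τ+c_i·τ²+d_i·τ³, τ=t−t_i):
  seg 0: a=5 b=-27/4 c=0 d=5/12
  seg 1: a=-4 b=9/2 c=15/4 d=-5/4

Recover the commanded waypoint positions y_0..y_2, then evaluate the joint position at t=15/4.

y_0=5 y_1=-4 y_2=3
S(15/4) = 245/256

y_0 = S_0(0) = a_0 = 5
y_1 = S_1(0) = a_1 = -4
y_2 = S_1(1) = 3
t_q=15/4 is in segment 1 (τ=3/4); S_1(τ)=245/256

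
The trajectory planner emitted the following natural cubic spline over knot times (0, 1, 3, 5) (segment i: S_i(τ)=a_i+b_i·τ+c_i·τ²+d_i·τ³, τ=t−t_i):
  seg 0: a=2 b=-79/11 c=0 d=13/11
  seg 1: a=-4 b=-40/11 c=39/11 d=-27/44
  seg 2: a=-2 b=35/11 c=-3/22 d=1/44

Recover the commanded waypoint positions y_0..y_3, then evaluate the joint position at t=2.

y_0 = S_0(0) = a_0 = 2
y_1 = S_1(0) = a_1 = -4
y_2 = S_2(0) = a_2 = -2
y_3 = S_2(2) = 4
t_q=2 is in segment 1 (τ=1); S_1(τ)=-207/44

y_0=2 y_1=-4 y_2=-2 y_3=4
S(2) = -207/44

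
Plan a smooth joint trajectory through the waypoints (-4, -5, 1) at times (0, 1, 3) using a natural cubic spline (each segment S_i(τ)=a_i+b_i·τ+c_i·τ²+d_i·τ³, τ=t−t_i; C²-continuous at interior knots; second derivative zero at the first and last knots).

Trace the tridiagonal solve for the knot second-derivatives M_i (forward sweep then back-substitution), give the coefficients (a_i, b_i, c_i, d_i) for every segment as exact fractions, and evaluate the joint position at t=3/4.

  seg 0: a=-4 b=-5/3 c=0 d=2/3
  seg 1: a=-5 b=1/3 c=2 d=-1/3
S(3/4) = -159/32

Δ: Δ0=-1, Δ1=3
row 1: diag=6, rhs=24; c'=1/3, d'=4
back: M1=4
M: M0=0, M1=4, M2=0
seg 0: a=-4, c=M0/2=0, d=(M1−M0)/(6·1)=2/3, b=Δ0−h0·(2M0+M1)/6=-5/3
seg 1: a=-5, c=M1/2=2, d=(M2−M1)/(6·2)=-1/3, b=Δ1−h1·(2M1+M2)/6=1/3
t_q=3/4 → seg 0, τ=3/4; S=-4+-5/3·τ+0·τ²+2/3·τ³=-159/32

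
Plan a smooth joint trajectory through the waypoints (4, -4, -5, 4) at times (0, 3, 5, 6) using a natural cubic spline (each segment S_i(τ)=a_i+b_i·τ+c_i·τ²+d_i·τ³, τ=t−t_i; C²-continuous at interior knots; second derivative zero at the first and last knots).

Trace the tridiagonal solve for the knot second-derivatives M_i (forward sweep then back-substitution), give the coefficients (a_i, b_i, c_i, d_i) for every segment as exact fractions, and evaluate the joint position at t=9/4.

  seg 0: a=4 b=-197/84 c=0 d=-1/28
  seg 1: a=-4 b=-139/42 c=-9/28 d=145/168
  seg 2: a=-5 b=121/21 c=34/7 d=-34/21
S(9/4) = -431/256

Δ: Δ0=-8/3, Δ1=-1/2, Δ2=9
row 1: diag=10, rhs=13; c'=1/5, d'=13/10
row 2: denom=6−2·1/5=28/5; d'=(57−2·13/10)/(28/5)=68/7
back: M2=68/7
back: M1=13/10−1/5·68/7=-9/14
M: M0=0, M1=-9/14, M2=68/7, M3=0
seg 0: a=4, c=M0/2=0, d=(M1−M0)/(6·3)=-1/28, b=Δ0−h0·(2M0+M1)/6=-197/84
seg 1: a=-4, c=M1/2=-9/28, d=(M2−M1)/(6·2)=145/168, b=Δ1−h1·(2M1+M2)/6=-139/42
seg 2: a=-5, c=M2/2=34/7, d=(M3−M2)/(6·1)=-34/21, b=Δ2−h2·(2M2+M3)/6=121/21
t_q=9/4 → seg 0, τ=9/4; S=4+-197/84·τ+0·τ²+-1/28·τ³=-431/256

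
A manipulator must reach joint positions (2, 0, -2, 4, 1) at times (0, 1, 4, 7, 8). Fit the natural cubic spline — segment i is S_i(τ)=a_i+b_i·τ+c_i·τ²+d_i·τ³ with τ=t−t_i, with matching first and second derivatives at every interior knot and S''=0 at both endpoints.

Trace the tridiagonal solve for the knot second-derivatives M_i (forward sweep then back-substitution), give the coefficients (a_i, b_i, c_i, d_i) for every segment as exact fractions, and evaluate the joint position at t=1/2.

  seg 0: a=2 b=-1255/624 c=0 d=7/624
  seg 1: a=0 b=-617/312 c=7/208 d=755/5616
  seg 2: a=-2 b=89/48 c=97/78 d=-2237/5616
  seg 3: a=4 b=-449/312 c=-487/208 d=487/624
S(1/2) = 1657/1664

Δ: Δ0=-2, Δ1=-2/3, Δ2=2, Δ3=-3
row 1: diag=8, rhs=8; c'=3/8, d'=1
row 2: denom=12−3·3/8=87/8; d'=(16−3·1)/(87/8)=104/87
row 3: denom=8−3·8/29=208/29; d'=(-30−3·104/87)/(208/29)=-487/104
back: M3=-487/104
back: M2=104/87−8/29·-487/104=97/39
back: M1=1−3/8·97/39=7/104
M: M0=0, M1=7/104, M2=97/39, M3=-487/104, M4=0
seg 0: a=2, c=M0/2=0, d=(M1−M0)/(6·1)=7/624, b=Δ0−h0·(2M0+M1)/6=-1255/624
seg 1: a=0, c=M1/2=7/208, d=(M2−M1)/(6·3)=755/5616, b=Δ1−h1·(2M1+M2)/6=-617/312
seg 2: a=-2, c=M2/2=97/78, d=(M3−M2)/(6·3)=-2237/5616, b=Δ2−h2·(2M2+M3)/6=89/48
seg 3: a=4, c=M3/2=-487/208, d=(M4−M3)/(6·1)=487/624, b=Δ3−h3·(2M3+M4)/6=-449/312
t_q=1/2 → seg 0, τ=1/2; S=2+-1255/624·τ+0·τ²+7/624·τ³=1657/1664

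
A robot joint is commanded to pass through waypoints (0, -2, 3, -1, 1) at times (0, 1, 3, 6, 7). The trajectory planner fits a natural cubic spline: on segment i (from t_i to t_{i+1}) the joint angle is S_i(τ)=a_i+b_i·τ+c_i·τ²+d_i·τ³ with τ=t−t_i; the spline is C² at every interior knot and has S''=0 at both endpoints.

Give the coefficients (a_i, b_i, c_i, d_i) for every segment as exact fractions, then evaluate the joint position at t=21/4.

Δ: Δ0=-2, Δ1=5/2, Δ2=-4/3, Δ3=2
row 1: diag=6, rhs=27; c'=1/3, d'=9/2
row 2: denom=10−2·1/3=28/3; d'=(-23−2·9/2)/(28/3)=-24/7
row 3: denom=8−3·9/28=197/28; d'=(20−3·-24/7)/(197/28)=848/197
back: M3=848/197
back: M2=-24/7−9/28·848/197=-948/197
back: M1=9/2−1/3·-948/197=2405/394
M: M0=0, M1=2405/394, M2=-948/197, M3=848/197, M4=0
seg 0: a=0, c=M0/2=0, d=(M1−M0)/(6·1)=2405/2364, b=Δ0−h0·(2M0+M1)/6=-7133/2364
seg 1: a=-2, c=M1/2=2405/788, d=(M2−M1)/(6·2)=-4301/4728, b=Δ1−h1·(2M1+M2)/6=41/1182
seg 2: a=3, c=M2/2=-474/197, d=(M3−M2)/(6·3)=898/1773, b=Δ2−h2·(2M2+M3)/6=784/591
seg 3: a=-1, c=M3/2=424/197, d=(M4−M3)/(6·1)=-424/591, b=Δ3−h3·(2M3+M4)/6=334/591
t_q=21/4 → seg 2, τ=9/4; S=3+784/591·τ+-474/197·τ²+898/1773·τ³=-2691/6304

  seg 0: a=0 b=-7133/2364 c=0 d=2405/2364
  seg 1: a=-2 b=41/1182 c=2405/788 d=-4301/4728
  seg 2: a=3 b=784/591 c=-474/197 d=898/1773
  seg 3: a=-1 b=334/591 c=424/197 d=-424/591
S(21/4) = -2691/6304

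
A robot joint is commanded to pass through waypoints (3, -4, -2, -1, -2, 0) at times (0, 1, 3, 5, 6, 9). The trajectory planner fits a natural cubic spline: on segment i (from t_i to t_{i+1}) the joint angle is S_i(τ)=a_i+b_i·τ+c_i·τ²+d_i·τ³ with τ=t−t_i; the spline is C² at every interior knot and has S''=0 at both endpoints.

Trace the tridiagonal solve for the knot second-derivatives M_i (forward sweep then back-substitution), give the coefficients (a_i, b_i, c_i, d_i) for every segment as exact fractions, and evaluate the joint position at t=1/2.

  seg 0: a=3 b=-47629/5628 c=0 d=8233/5628
  seg 1: a=-4 b=-11465/2814 c=8233/1876 d=-2605/2814
  seg 2: a=-2 b=6673/2814 c=-2187/1876 d=185/1608
  seg 3: a=-1 b=-1282/1407 c=-223/469 d=544/1407
  seg 4: a=-2 b=-988/1407 c=321/469 d=-107/1407
S(1/2) = -15737/15008

Δ: Δ0=-7, Δ1=1, Δ2=1/2, Δ3=-1, Δ4=2/3
row 1: diag=6, rhs=48; c'=1/3, d'=8
row 2: denom=8−2·1/3=22/3; d'=(-3−2·8)/(22/3)=-57/22
row 3: denom=6−2·3/11=60/11; d'=(-9−2·-57/22)/(60/11)=-7/10
row 4: denom=8−1·11/60=469/60; d'=(10−1·-7/10)/(469/60)=642/469
back: M4=642/469
back: M3=-7/10−11/60·642/469=-446/469
back: M2=-57/22−3/11·-446/469=-2187/938
back: M1=8−1/3·-2187/938=8233/938
M: M0=0, M1=8233/938, M2=-2187/938, M3=-446/469, M4=642/469, M5=0
seg 0: a=3, c=M0/2=0, d=(M1−M0)/(6·1)=8233/5628, b=Δ0−h0·(2M0+M1)/6=-47629/5628
seg 1: a=-4, c=M1/2=8233/1876, d=(M2−M1)/(6·2)=-2605/2814, b=Δ1−h1·(2M1+M2)/6=-11465/2814
seg 2: a=-2, c=M2/2=-2187/1876, d=(M3−M2)/(6·2)=185/1608, b=Δ2−h2·(2M2+M3)/6=6673/2814
seg 3: a=-1, c=M3/2=-223/469, d=(M4−M3)/(6·1)=544/1407, b=Δ3−h3·(2M3+M4)/6=-1282/1407
seg 4: a=-2, c=M4/2=321/469, d=(M5−M4)/(6·3)=-107/1407, b=Δ4−h4·(2M4+M5)/6=-988/1407
t_q=1/2 → seg 0, τ=1/2; S=3+-47629/5628·τ+0·τ²+8233/5628·τ³=-15737/15008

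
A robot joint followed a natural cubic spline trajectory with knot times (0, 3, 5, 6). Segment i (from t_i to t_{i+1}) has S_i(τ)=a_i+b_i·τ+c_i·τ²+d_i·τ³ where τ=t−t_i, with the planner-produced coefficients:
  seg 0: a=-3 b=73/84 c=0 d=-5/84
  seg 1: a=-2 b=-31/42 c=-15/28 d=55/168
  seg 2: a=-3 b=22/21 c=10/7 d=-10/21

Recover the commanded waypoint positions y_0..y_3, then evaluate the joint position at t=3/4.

y_0=-3 y_1=-2 y_2=-3 y_3=-1
S(3/4) = -4253/1792

y_0 = S_0(0) = a_0 = -3
y_1 = S_1(0) = a_1 = -2
y_2 = S_2(0) = a_2 = -3
y_3 = S_2(1) = -1
t_q=3/4 is in segment 0 (τ=3/4); S_0(τ)=-4253/1792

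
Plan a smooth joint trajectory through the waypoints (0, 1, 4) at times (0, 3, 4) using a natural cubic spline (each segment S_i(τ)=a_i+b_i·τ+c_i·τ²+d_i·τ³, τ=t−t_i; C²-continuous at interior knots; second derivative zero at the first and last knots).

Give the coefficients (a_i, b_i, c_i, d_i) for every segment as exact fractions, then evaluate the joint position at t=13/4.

Δ: Δ0=1/3, Δ1=3
row 1: diag=8, rhs=16; c'=1/8, d'=2
back: M1=2
M: M0=0, M1=2, M2=0
seg 0: a=0, c=M0/2=0, d=(M1−M0)/(6·3)=1/9, b=Δ0−h0·(2M0+M1)/6=-2/3
seg 1: a=1, c=M1/2=1, d=(M2−M1)/(6·1)=-1/3, b=Δ1−h1·(2M1+M2)/6=7/3
t_q=13/4 → seg 1, τ=1/4; S=1+7/3·τ+1·τ²+-1/3·τ³=105/64

  seg 0: a=0 b=-2/3 c=0 d=1/9
  seg 1: a=1 b=7/3 c=1 d=-1/3
S(13/4) = 105/64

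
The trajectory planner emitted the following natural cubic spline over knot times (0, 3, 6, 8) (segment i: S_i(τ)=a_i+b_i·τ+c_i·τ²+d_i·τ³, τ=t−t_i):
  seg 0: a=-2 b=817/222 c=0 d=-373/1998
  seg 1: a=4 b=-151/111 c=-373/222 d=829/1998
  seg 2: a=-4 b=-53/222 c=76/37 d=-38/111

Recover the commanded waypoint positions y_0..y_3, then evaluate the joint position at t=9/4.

y_0=-2 y_1=4 y_2=-4 y_3=1
S(9/4) = 19673/4736

y_0 = S_0(0) = a_0 = -2
y_1 = S_1(0) = a_1 = 4
y_2 = S_2(0) = a_2 = -4
y_3 = S_2(2) = 1
t_q=9/4 is in segment 0 (τ=9/4); S_0(τ)=19673/4736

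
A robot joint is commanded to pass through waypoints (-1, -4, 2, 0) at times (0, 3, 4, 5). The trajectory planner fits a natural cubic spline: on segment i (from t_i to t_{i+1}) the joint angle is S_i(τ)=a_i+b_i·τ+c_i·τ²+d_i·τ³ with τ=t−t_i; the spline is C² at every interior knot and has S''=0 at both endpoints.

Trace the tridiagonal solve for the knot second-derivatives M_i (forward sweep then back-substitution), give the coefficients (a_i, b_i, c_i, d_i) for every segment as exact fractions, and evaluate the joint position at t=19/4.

Δ: Δ0=-1, Δ1=6, Δ2=-2
row 1: diag=8, rhs=42; c'=1/8, d'=21/4
row 2: denom=4−1·1/8=31/8; d'=(-48−1·21/4)/(31/8)=-426/31
back: M2=-426/31
back: M1=21/4−1/8·-426/31=216/31
M: M0=0, M1=216/31, M2=-426/31, M3=0
seg 0: a=-1, c=M0/2=0, d=(M1−M0)/(6·3)=12/31, b=Δ0−h0·(2M0+M1)/6=-139/31
seg 1: a=-4, c=M1/2=108/31, d=(M2−M1)/(6·1)=-107/31, b=Δ1−h1·(2M1+M2)/6=185/31
seg 2: a=2, c=M2/2=-213/31, d=(M3−M2)/(6·1)=71/31, b=Δ2−h2·(2M2+M3)/6=80/31
t_q=19/4 → seg 2, τ=3/4; S=2+80/31·τ+-213/31·τ²+71/31·τ³=2057/1984

  seg 0: a=-1 b=-139/31 c=0 d=12/31
  seg 1: a=-4 b=185/31 c=108/31 d=-107/31
  seg 2: a=2 b=80/31 c=-213/31 d=71/31
S(19/4) = 2057/1984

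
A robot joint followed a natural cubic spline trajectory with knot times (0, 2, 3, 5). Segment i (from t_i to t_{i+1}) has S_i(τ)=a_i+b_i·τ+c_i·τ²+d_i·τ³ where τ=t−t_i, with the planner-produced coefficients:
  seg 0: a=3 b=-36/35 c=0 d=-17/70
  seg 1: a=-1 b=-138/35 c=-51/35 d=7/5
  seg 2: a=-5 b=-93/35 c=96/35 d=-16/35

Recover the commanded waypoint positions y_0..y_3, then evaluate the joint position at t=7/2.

y_0 = S_0(0) = a_0 = 3
y_1 = S_1(0) = a_1 = -1
y_2 = S_2(0) = a_2 = -5
y_3 = S_2(2) = -3
t_q=7/2 is in segment 2 (τ=1/2); S_2(τ)=-57/10

y_0=3 y_1=-1 y_2=-5 y_3=-3
S(7/2) = -57/10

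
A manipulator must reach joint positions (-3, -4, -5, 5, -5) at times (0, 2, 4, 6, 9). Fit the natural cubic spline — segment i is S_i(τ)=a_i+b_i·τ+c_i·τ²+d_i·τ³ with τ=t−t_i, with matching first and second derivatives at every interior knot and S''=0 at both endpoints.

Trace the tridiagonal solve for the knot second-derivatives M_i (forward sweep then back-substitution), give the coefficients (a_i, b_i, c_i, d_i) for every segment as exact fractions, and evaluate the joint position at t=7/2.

  seg 0: a=-3 b=1/213 c=0 d=-215/1704
  seg 1: a=-4 b=-643/426 c=-215/284 d=1075/1704
  seg 2: a=-5 b=646/213 c=215/71 d=-871/852
  seg 3: a=5 b=613/213 c=-441/142 d=49/142
S(7/2) = -26529/4544

Δ: Δ0=-1/2, Δ1=-1/2, Δ2=5, Δ3=-10/3
row 1: diag=8, rhs=0; c'=1/4, d'=0
row 2: denom=8−2·1/4=15/2; d'=(33−2·0)/(15/2)=22/5
row 3: denom=10−2·4/15=142/15; d'=(-50−2·22/5)/(142/15)=-441/71
back: M3=-441/71
back: M2=22/5−4/15·-441/71=430/71
back: M1=0−1/4·430/71=-215/142
M: M0=0, M1=-215/142, M2=430/71, M3=-441/71, M4=0
seg 0: a=-3, c=M0/2=0, d=(M1−M0)/(6·2)=-215/1704, b=Δ0−h0·(2M0+M1)/6=1/213
seg 1: a=-4, c=M1/2=-215/284, d=(M2−M1)/(6·2)=1075/1704, b=Δ1−h1·(2M1+M2)/6=-643/426
seg 2: a=-5, c=M2/2=215/71, d=(M3−M2)/(6·2)=-871/852, b=Δ2−h2·(2M2+M3)/6=646/213
seg 3: a=5, c=M3/2=-441/142, d=(M4−M3)/(6·3)=49/142, b=Δ3−h3·(2M3+M4)/6=613/213
t_q=7/2 → seg 1, τ=3/2; S=-4+-643/426·τ+-215/284·τ²+1075/1704·τ³=-26529/4544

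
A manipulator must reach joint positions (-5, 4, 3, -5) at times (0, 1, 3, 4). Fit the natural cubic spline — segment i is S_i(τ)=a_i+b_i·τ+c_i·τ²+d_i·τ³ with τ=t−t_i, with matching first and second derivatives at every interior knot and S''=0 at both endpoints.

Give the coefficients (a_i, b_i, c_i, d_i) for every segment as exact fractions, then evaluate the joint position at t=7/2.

  seg 0: a=-5 b=165/16 c=0 d=-21/16
  seg 1: a=4 b=51/8 c=-63/16 d=1/4
  seg 2: a=3 b=-51/8 c=-39/16 d=13/16
S(7/2) = -89/128

Δ: Δ0=9, Δ1=-1/2, Δ2=-8
row 1: diag=6, rhs=-57; c'=1/3, d'=-19/2
row 2: denom=6−2·1/3=16/3; d'=(-45−2·-19/2)/(16/3)=-39/8
back: M2=-39/8
back: M1=-19/2−1/3·-39/8=-63/8
M: M0=0, M1=-63/8, M2=-39/8, M3=0
seg 0: a=-5, c=M0/2=0, d=(M1−M0)/(6·1)=-21/16, b=Δ0−h0·(2M0+M1)/6=165/16
seg 1: a=4, c=M1/2=-63/16, d=(M2−M1)/(6·2)=1/4, b=Δ1−h1·(2M1+M2)/6=51/8
seg 2: a=3, c=M2/2=-39/16, d=(M3−M2)/(6·1)=13/16, b=Δ2−h2·(2M2+M3)/6=-51/8
t_q=7/2 → seg 2, τ=1/2; S=3+-51/8·τ+-39/16·τ²+13/16·τ³=-89/128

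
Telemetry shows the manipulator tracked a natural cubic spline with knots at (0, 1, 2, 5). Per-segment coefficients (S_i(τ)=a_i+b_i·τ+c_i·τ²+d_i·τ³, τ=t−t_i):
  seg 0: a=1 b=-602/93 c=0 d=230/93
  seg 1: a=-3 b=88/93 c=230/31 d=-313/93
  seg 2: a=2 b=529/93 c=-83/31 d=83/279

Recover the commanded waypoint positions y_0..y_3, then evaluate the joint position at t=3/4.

y_0=1 y_1=-3 y_2=2 y_3=3
S(3/4) = -2789/992

y_0 = S_0(0) = a_0 = 1
y_1 = S_1(0) = a_1 = -3
y_2 = S_2(0) = a_2 = 2
y_3 = S_2(3) = 3
t_q=3/4 is in segment 0 (τ=3/4); S_0(τ)=-2789/992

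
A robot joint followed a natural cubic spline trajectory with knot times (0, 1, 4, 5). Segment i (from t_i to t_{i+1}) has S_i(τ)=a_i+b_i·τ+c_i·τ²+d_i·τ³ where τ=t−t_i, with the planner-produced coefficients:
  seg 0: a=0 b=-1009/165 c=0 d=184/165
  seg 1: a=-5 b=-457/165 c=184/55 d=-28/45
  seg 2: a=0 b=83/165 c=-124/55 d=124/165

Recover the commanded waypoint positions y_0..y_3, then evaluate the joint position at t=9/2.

y_0 = S_0(0) = a_0 = 0
y_1 = S_1(0) = a_1 = -5
y_2 = S_2(0) = a_2 = 0
y_3 = S_2(1) = -1
t_q=9/2 is in segment 2 (τ=1/2); S_2(τ)=-12/55

y_0=0 y_1=-5 y_2=0 y_3=-1
S(9/2) = -12/55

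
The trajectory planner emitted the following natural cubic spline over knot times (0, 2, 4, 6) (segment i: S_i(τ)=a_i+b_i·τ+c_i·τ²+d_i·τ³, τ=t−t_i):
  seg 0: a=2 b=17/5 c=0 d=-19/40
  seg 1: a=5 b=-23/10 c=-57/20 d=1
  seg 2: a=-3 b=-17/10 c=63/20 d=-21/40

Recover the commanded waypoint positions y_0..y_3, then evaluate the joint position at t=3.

y_0 = S_0(0) = a_0 = 2
y_1 = S_1(0) = a_1 = 5
y_2 = S_2(0) = a_2 = -3
y_3 = S_2(2) = 2
t_q=3 is in segment 1 (τ=1); S_1(τ)=17/20

y_0=2 y_1=5 y_2=-3 y_3=2
S(3) = 17/20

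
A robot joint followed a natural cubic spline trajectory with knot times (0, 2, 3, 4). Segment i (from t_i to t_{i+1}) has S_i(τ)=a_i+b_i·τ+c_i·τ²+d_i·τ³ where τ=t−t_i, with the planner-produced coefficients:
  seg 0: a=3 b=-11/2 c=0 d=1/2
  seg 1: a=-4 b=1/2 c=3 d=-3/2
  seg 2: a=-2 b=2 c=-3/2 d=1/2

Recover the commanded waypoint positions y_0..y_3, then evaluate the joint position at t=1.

y_0 = S_0(0) = a_0 = 3
y_1 = S_1(0) = a_1 = -4
y_2 = S_2(0) = a_2 = -2
y_3 = S_2(1) = -1
t_q=1 is in segment 0 (τ=1); S_0(τ)=-2

y_0=3 y_1=-4 y_2=-2 y_3=-1
S(1) = -2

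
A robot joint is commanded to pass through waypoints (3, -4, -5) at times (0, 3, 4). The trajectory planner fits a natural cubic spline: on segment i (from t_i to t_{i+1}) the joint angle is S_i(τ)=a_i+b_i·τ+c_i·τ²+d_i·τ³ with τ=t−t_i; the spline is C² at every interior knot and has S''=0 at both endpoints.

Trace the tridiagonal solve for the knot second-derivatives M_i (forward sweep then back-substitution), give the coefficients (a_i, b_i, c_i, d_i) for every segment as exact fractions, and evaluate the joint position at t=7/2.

Δ: Δ0=-7/3, Δ1=-1
row 1: diag=8, rhs=8; c'=1/8, d'=1
back: M1=1
M: M0=0, M1=1, M2=0
seg 0: a=3, c=M0/2=0, d=(M1−M0)/(6·3)=1/18, b=Δ0−h0·(2M0+M1)/6=-17/6
seg 1: a=-4, c=M1/2=1/2, d=(M2−M1)/(6·1)=-1/6, b=Δ1−h1·(2M1+M2)/6=-4/3
t_q=7/2 → seg 1, τ=1/2; S=-4+-4/3·τ+1/2·τ²+-1/6·τ³=-73/16

  seg 0: a=3 b=-17/6 c=0 d=1/18
  seg 1: a=-4 b=-4/3 c=1/2 d=-1/6
S(7/2) = -73/16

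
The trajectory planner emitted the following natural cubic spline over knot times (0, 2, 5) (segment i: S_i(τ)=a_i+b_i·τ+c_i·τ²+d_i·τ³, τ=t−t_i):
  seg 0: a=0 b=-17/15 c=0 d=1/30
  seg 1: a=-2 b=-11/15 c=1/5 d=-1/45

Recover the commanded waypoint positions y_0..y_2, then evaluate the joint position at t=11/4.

y_0=0 y_1=-2 y_2=-3
S(11/4) = -783/320

y_0 = S_0(0) = a_0 = 0
y_1 = S_1(0) = a_1 = -2
y_2 = S_1(3) = -3
t_q=11/4 is in segment 1 (τ=3/4); S_1(τ)=-783/320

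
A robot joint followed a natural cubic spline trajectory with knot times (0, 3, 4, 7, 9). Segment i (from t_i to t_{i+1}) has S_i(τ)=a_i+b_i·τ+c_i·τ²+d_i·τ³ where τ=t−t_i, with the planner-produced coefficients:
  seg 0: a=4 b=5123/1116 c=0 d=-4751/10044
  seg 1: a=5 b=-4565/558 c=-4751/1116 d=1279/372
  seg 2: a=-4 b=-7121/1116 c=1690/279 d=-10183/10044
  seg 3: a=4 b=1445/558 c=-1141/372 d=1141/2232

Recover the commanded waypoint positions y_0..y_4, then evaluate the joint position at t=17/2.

y_0=4 y_1=5 y_2=-4 y_3=4 y_4=1
S(17/2) = 16121/5952

y_0 = S_0(0) = a_0 = 4
y_1 = S_1(0) = a_1 = 5
y_2 = S_2(0) = a_2 = -4
y_3 = S_3(0) = a_3 = 4
y_4 = S_3(2) = 1
t_q=17/2 is in segment 3 (τ=3/2); S_3(τ)=16121/5952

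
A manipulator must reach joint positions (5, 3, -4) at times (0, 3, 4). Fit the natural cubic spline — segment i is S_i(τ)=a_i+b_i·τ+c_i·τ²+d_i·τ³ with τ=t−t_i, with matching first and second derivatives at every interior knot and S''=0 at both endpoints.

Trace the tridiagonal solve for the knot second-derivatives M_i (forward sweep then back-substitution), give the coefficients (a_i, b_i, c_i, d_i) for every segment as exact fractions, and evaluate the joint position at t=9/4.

  seg 0: a=5 b=41/24 c=0 d=-19/72
  seg 1: a=3 b=-65/12 c=-19/8 d=19/24
S(9/4) = 2989/512

Δ: Δ0=-2/3, Δ1=-7
row 1: diag=8, rhs=-38; c'=1/8, d'=-19/4
back: M1=-19/4
M: M0=0, M1=-19/4, M2=0
seg 0: a=5, c=M0/2=0, d=(M1−M0)/(6·3)=-19/72, b=Δ0−h0·(2M0+M1)/6=41/24
seg 1: a=3, c=M1/2=-19/8, d=(M2−M1)/(6·1)=19/24, b=Δ1−h1·(2M1+M2)/6=-65/12
t_q=9/4 → seg 0, τ=9/4; S=5+41/24·τ+0·τ²+-19/72·τ³=2989/512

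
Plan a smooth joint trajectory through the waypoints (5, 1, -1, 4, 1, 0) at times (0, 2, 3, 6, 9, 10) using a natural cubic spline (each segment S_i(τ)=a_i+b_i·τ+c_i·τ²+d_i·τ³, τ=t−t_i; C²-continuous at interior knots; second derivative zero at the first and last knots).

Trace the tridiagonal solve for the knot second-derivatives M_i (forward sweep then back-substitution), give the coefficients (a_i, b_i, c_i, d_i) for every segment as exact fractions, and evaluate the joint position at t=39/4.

Δ: Δ0=-2, Δ1=-2, Δ2=5/3, Δ3=-1, Δ4=-1
row 1: diag=6, rhs=0; c'=1/6, d'=0
row 2: denom=8−1·1/6=47/6; d'=(22−1·0)/(47/6)=132/47
row 3: denom=12−3·18/47=510/47; d'=(-16−3·132/47)/(510/47)=-574/255
row 4: denom=8−3·47/170=1219/170; d'=(0−3·-574/255)/(1219/170)=1148/1219
back: M4=1148/1219
back: M3=-574/255−47/170·1148/1219=-9184/3657
back: M2=132/47−18/47·-9184/3657=4596/1219
back: M1=0−1/6·4596/1219=-766/1219
M: M0=0, M1=-766/1219, M2=4596/1219, M3=-9184/3657, M4=1148/1219, M5=0
seg 0: a=5, c=M0/2=0, d=(M1−M0)/(6·2)=-383/7314, b=Δ0−h0·(2M0+M1)/6=-6548/3657
seg 1: a=1, c=M1/2=-383/1219, d=(M2−M1)/(6·1)=2681/3657, b=Δ1−h1·(2M1+M2)/6=-8846/3657
seg 2: a=-1, c=M2/2=2298/1219, d=(M3−M2)/(6·3)=-11486/32913, b=Δ2−h2·(2M2+M3)/6=-3101/3657
seg 3: a=4, c=M3/2=-4592/3657, d=(M4−M3)/(6·3)=6314/32913, b=Δ3−h3·(2M3+M4)/6=3805/3657
seg 4: a=1, c=M4/2=574/1219, d=(M5−M4)/(6·1)=-574/3657, b=Δ4−h4·(2M4+M5)/6=-4805/3657
t_q=39/4 → seg 4, τ=3/4; S=1+-4805/3657·τ+574/1219·τ²+-574/3657·τ³=8317/39008

  seg 0: a=5 b=-6548/3657 c=0 d=-383/7314
  seg 1: a=1 b=-8846/3657 c=-383/1219 d=2681/3657
  seg 2: a=-1 b=-3101/3657 c=2298/1219 d=-11486/32913
  seg 3: a=4 b=3805/3657 c=-4592/3657 d=6314/32913
  seg 4: a=1 b=-4805/3657 c=574/1219 d=-574/3657
S(39/4) = 8317/39008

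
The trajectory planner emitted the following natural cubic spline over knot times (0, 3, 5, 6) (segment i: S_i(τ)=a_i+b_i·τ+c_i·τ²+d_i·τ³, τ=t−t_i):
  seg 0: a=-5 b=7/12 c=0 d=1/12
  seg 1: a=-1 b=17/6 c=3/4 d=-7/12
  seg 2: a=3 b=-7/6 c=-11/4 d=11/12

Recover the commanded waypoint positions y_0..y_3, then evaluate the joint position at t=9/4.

y_0=-5 y_1=-1 y_2=3 y_3=0
S(9/4) = -701/256

y_0 = S_0(0) = a_0 = -5
y_1 = S_1(0) = a_1 = -1
y_2 = S_2(0) = a_2 = 3
y_3 = S_2(1) = 0
t_q=9/4 is in segment 0 (τ=9/4); S_0(τ)=-701/256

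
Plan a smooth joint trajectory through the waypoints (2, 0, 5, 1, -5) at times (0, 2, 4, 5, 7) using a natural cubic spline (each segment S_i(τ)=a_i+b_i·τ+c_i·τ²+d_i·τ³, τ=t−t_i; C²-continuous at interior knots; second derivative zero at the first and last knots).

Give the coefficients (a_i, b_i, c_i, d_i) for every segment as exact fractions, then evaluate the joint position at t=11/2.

Δ: Δ0=-1, Δ1=5/2, Δ2=-4, Δ3=-3
row 1: diag=8, rhs=21; c'=1/4, d'=21/8
row 2: denom=6−2·1/4=11/2; d'=(-39−2·21/8)/(11/2)=-177/22
row 3: denom=6−1·2/11=64/11; d'=(6−1·-177/22)/(64/11)=309/128
back: M3=309/128
back: M2=-177/22−2/11·309/128=-543/64
back: M1=21/8−1/4·-543/64=1215/256
M: M0=0, M1=1215/256, M2=-543/64, M3=309/128, M4=0
seg 0: a=2, c=M0/2=0, d=(M1−M0)/(6·2)=405/1024, b=Δ0−h0·(2M0+M1)/6=-661/256
seg 1: a=0, c=M1/2=1215/512, d=(M2−M1)/(6·2)=-1129/1024, b=Δ1−h1·(2M1+M2)/6=277/128
seg 2: a=5, c=M2/2=-543/128, d=(M3−M2)/(6·1)=465/256, b=Δ2−h2·(2M2+M3)/6=-403/256
seg 3: a=1, c=M3/2=309/256, d=(M4−M3)/(6·2)=-103/512, b=Δ3−h3·(2M3+M4)/6=-295/64
t_q=11/2 → seg 3, τ=1/2; S=1+-295/64·τ+309/256·τ²+-103/512·τ³=-4211/4096

  seg 0: a=2 b=-661/256 c=0 d=405/1024
  seg 1: a=0 b=277/128 c=1215/512 d=-1129/1024
  seg 2: a=5 b=-403/256 c=-543/128 d=465/256
  seg 3: a=1 b=-295/64 c=309/256 d=-103/512
S(11/2) = -4211/4096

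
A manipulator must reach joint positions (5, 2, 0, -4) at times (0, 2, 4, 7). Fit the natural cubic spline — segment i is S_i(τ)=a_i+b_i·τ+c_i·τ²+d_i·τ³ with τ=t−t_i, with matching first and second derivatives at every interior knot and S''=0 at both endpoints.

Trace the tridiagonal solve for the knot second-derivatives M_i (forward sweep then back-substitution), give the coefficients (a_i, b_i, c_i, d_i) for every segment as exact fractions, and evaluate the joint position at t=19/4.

  seg 0: a=5 b=-94/57 c=0 d=17/456
  seg 1: a=2 b=-137/114 c=17/76 d=-7/114
  seg 2: a=0 b=-119/114 c=-11/76 d=11/684
S(19/4) = -4171/4864

Δ: Δ0=-3/2, Δ1=-1, Δ2=-4/3
row 1: diag=8, rhs=3; c'=1/4, d'=3/8
row 2: denom=10−2·1/4=19/2; d'=(-2−2·3/8)/(19/2)=-11/38
back: M2=-11/38
back: M1=3/8−1/4·-11/38=17/38
M: M0=0, M1=17/38, M2=-11/38, M3=0
seg 0: a=5, c=M0/2=0, d=(M1−M0)/(6·2)=17/456, b=Δ0−h0·(2M0+M1)/6=-94/57
seg 1: a=2, c=M1/2=17/76, d=(M2−M1)/(6·2)=-7/114, b=Δ1−h1·(2M1+M2)/6=-137/114
seg 2: a=0, c=M2/2=-11/76, d=(M3−M2)/(6·3)=11/684, b=Δ2−h2·(2M2+M3)/6=-119/114
t_q=19/4 → seg 2, τ=3/4; S=0+-119/114·τ+-11/76·τ²+11/684·τ³=-4171/4864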